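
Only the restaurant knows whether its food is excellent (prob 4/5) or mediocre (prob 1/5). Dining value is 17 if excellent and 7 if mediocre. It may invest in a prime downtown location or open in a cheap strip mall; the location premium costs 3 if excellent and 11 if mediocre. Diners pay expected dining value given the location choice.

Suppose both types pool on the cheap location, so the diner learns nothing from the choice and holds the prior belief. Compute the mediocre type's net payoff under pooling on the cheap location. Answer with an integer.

Pooled price premium = 4/5·17 + 1/5·7 = 15.
mediocre pays no cost for the cheap location, so net payoff = 15.

15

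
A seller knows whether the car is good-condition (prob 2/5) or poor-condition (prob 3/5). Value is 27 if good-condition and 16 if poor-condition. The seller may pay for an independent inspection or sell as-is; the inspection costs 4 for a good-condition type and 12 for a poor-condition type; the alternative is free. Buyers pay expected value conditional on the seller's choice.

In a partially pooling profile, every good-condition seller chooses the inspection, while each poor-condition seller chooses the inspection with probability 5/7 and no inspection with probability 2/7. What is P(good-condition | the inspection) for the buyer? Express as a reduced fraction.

14/29

P(the inspection) = (2/5)·1 + (3/5)·(5/7) = 29/35.
By Bayes' rule, P(good-condition | the inspection) = (2/5) / (29/35) = 14/29.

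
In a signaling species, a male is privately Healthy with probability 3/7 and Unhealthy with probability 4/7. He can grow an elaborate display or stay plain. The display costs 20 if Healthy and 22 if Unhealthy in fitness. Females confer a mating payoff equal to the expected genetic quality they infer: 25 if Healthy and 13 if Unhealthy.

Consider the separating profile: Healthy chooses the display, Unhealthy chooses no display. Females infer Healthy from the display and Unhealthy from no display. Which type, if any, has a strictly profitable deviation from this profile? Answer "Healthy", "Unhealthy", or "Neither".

The display pays 25; no display pays 13.
Healthy: assigned the display, nets 25 − 20 = 5; deviating to no display nets 13.
Unhealthy: assigned no display, nets 13; deviating to the display nets 25 − 22 = 3.
The Healthy type gains 8 by deviating.

Healthy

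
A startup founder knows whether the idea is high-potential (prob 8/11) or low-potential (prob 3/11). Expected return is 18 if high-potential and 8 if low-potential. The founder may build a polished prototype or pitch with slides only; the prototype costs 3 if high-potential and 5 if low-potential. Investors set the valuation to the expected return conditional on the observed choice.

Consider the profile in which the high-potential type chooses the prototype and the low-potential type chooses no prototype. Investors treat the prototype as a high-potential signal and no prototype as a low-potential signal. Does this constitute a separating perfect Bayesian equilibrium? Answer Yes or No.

Under these beliefs, the prototype earns valuation 18 and no prototype earns valuation 8.
high-potential: the prototype nets 18 − 3 = 15; no prototype nets 8. high-potential prefers the prototype.
low-potential: the prototype nets 18 − 5 = 13; no prototype nets 8. low-potential would deviate to the prototype.
low-potential has a profitable deviation, so the profile is not an equilibrium.

No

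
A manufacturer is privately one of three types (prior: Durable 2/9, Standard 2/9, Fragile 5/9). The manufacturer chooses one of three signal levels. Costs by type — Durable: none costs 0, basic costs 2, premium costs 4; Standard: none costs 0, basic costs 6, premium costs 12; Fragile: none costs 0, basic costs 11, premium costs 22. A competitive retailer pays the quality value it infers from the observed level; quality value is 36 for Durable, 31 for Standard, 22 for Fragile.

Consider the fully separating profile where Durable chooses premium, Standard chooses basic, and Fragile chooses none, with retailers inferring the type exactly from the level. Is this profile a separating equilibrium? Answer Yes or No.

Yes

Separating prices: premium → 36, basic → 31, none → 22.
Durable (assigned premium): none: 22 − 0 = 22; basic: 31 − 2 = 29; premium: 36 − 4 = 32. Durable stays.
Standard (assigned basic): none: 22 − 0 = 22; basic: 31 − 6 = 25; premium: 36 − 12 = 24. Standard stays.
Fragile (assigned none): none: 22 − 0 = 22; basic: 31 − 11 = 20; premium: 36 − 22 = 14. Fragile stays.
Every type prefers its assigned level; separation holds.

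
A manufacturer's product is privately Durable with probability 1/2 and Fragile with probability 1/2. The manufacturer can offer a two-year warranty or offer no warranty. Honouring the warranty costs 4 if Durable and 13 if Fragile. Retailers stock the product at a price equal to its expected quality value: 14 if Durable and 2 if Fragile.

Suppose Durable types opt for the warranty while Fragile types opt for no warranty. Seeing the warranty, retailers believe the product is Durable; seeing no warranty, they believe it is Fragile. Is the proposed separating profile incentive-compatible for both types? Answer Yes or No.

Yes

Under these beliefs, the warranty earns price 14 and no warranty earns price 2.
Durable: the warranty nets 14 − 4 = 10; no warranty nets 2. Durable prefers the warranty.
Fragile: the warranty nets 14 − 13 = 1; no warranty nets 2. Fragile prefers no warranty.
Neither type deviates, so the separating profile is an equilibrium.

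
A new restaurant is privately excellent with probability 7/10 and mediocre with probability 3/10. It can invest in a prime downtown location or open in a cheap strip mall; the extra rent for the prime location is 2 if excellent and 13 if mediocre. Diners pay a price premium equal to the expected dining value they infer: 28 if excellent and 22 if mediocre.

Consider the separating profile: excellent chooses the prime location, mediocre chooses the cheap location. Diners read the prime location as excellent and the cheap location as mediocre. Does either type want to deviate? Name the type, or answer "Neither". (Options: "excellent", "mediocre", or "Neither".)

Neither

The prime location pays 28; the cheap location pays 22.
excellent: assigned the prime location, nets 28 − 2 = 26; deviating to the cheap location nets 22.
mediocre: assigned the cheap location, nets 22; deviating to the prime location nets 28 − 13 = 15.
Both types strictly prefer their assigned action; no profitable deviation.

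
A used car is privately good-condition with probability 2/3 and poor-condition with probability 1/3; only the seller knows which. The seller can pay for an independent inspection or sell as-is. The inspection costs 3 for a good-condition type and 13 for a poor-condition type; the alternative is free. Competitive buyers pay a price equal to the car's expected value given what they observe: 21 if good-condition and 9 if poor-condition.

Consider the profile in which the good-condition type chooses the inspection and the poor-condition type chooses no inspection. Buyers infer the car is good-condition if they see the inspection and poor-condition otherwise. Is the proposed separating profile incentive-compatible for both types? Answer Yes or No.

Yes

Under these beliefs, the inspection earns price 21 and no inspection earns price 9.
good-condition: the inspection nets 21 − 3 = 18; no inspection nets 9. good-condition prefers the inspection.
poor-condition: the inspection nets 21 − 13 = 8; no inspection nets 9. poor-condition prefers no inspection.
Neither type deviates, so the separating profile is an equilibrium.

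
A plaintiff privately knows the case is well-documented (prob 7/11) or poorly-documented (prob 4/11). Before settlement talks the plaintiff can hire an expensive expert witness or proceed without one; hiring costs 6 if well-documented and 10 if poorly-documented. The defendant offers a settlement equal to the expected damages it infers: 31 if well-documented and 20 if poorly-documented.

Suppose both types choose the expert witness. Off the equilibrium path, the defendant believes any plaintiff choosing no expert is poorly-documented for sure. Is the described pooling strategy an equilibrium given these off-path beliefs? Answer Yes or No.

No

On path, the defendant holds the prior and pays 7/11·31 + 4/11·20 = 27. Off path (no expert), believing poorly-documented, it pays 20.
well-documented: the expert witness nets 27 − 6 = 21; no expert nets 20. well-documented stays.
poorly-documented: the expert witness nets 27 − 10 = 17; no expert nets 20. poorly-documented would deviate.
A type deviates, so pooling fails.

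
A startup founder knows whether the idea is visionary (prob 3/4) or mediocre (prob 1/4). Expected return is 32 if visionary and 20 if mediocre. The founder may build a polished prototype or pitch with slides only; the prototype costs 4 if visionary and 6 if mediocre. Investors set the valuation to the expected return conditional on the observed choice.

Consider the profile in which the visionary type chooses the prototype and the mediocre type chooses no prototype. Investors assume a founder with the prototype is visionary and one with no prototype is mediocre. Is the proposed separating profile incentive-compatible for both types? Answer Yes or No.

Under these beliefs, the prototype earns valuation 32 and no prototype earns valuation 20.
visionary: the prototype nets 32 − 4 = 28; no prototype nets 20. visionary prefers the prototype.
mediocre: the prototype nets 32 − 6 = 26; no prototype nets 20. mediocre would deviate to the prototype.
mediocre has a profitable deviation, so the profile is not an equilibrium.

No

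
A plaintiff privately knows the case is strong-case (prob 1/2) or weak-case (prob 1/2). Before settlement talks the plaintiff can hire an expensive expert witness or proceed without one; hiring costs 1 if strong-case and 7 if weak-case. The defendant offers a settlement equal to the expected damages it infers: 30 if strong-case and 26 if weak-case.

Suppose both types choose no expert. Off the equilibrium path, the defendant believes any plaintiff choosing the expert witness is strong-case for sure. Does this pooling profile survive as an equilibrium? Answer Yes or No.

On path, the defendant holds the prior and pays 1/2·30 + 1/2·26 = 28. Off path (the expert witness), believing strong-case, it pays 30.
strong-case: no expert nets 28; the expert witness nets 30 − 1 = 29. strong-case would deviate.
weak-case: no expert nets 28; the expert witness nets 30 − 7 = 23. weak-case stays.
A type deviates, so pooling fails.

No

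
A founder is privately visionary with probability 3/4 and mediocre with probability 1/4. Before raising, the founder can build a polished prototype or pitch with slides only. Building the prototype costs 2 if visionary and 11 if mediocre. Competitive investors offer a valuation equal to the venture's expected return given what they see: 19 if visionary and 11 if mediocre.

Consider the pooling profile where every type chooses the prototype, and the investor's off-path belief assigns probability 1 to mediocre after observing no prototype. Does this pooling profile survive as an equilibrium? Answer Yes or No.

On path, the investor holds the prior and pays 3/4·19 + 1/4·11 = 17. Off path (no prototype), believing mediocre, it pays 11.
visionary: the prototype nets 17 − 2 = 15; no prototype nets 11. visionary stays.
mediocre: the prototype nets 17 − 11 = 6; no prototype nets 11. mediocre would deviate.
A type deviates, so pooling fails.

No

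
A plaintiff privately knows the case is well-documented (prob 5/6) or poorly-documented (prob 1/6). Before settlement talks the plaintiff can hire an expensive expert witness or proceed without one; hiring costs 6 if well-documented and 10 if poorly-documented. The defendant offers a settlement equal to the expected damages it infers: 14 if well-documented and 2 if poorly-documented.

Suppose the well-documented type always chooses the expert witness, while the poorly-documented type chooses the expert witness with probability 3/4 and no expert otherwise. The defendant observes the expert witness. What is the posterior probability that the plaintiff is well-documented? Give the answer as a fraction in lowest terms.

20/23

P(the expert witness) = (5/6)·1 + (1/6)·(3/4) = 23/24.
By Bayes' rule, P(well-documented | the expert witness) = (5/6) / (23/24) = 20/23.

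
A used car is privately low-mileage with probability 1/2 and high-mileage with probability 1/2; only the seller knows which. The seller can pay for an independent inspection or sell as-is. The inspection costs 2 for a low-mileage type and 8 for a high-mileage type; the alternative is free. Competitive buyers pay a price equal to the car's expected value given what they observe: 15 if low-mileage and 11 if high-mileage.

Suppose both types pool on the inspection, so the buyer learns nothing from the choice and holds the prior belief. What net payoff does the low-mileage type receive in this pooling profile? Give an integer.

11

Pooled price = 1/2·15 + 1/2·11 = 13.
low-mileage pays cost 2 for the inspection, so net payoff = 13 − 2 = 11.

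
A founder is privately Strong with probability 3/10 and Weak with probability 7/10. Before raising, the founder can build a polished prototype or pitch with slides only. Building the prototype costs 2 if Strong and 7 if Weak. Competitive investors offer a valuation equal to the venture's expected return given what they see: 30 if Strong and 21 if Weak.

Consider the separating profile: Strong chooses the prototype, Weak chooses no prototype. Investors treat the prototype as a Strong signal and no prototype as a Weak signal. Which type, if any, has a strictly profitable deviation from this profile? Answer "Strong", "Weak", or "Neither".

The prototype pays 30; no prototype pays 21.
Strong: assigned the prototype, nets 30 − 2 = 28; deviating to no prototype nets 21.
Weak: assigned no prototype, nets 21; deviating to the prototype nets 30 − 7 = 23.
The Weak type gains 2 by deviating.

Weak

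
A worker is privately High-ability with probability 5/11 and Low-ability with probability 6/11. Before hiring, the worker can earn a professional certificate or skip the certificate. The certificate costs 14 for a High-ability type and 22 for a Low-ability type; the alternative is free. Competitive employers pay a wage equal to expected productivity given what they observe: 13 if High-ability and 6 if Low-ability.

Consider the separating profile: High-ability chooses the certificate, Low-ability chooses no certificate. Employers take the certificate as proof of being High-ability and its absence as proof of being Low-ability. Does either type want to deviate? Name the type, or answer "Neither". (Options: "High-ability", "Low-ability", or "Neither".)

High-ability

The certificate pays 13; no certificate pays 6.
High-ability: assigned the certificate, nets 13 − 14 = -1; deviating to no certificate nets 6.
Low-ability: assigned no certificate, nets 6; deviating to the certificate nets 13 − 22 = -9.
The High-ability type gains 7 by deviating.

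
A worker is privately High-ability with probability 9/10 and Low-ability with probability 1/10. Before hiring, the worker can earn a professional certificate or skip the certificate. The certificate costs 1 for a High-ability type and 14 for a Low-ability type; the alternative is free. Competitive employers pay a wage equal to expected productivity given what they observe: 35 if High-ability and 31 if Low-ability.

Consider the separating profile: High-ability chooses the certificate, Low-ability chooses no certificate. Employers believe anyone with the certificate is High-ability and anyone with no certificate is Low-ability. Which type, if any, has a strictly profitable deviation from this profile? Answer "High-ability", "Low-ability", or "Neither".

The certificate pays 35; no certificate pays 31.
High-ability: assigned the certificate, nets 35 − 1 = 34; deviating to no certificate nets 31.
Low-ability: assigned no certificate, nets 31; deviating to the certificate nets 35 − 14 = 21.
Both types strictly prefer their assigned action; no profitable deviation.

Neither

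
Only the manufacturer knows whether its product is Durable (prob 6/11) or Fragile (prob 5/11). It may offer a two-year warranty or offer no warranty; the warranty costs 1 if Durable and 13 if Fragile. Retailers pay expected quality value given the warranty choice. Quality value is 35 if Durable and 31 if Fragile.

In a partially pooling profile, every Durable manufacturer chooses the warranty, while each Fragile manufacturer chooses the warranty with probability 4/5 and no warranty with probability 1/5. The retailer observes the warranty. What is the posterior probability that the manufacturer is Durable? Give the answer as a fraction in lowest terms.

3/5

P(the warranty) = (6/11)·1 + (5/11)·(4/5) = 10/11.
By Bayes' rule, P(Durable | the warranty) = (6/11) / (10/11) = 3/5.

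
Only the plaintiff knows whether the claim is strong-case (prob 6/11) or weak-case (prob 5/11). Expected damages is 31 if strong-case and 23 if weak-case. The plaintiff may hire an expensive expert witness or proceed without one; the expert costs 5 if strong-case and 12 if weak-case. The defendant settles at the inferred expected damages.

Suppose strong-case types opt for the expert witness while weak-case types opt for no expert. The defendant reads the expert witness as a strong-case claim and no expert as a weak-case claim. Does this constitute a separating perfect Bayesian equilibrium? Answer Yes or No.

Yes

Under these beliefs, the expert witness earns settlement 31 and no expert earns settlement 23.
strong-case: the expert witness nets 31 − 5 = 26; no expert nets 23. strong-case prefers the expert witness.
weak-case: the expert witness nets 31 − 12 = 19; no expert nets 23. weak-case prefers no expert.
Neither type deviates, so the separating profile is an equilibrium.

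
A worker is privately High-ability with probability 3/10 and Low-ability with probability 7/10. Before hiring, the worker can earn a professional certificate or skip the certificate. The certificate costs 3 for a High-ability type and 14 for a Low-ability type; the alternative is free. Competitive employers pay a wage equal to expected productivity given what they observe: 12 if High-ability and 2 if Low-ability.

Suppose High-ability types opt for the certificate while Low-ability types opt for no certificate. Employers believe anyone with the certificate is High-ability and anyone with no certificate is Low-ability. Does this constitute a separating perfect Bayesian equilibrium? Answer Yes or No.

Yes

Under these beliefs, the certificate earns wage 12 and no certificate earns wage 2.
High-ability: the certificate nets 12 − 3 = 9; no certificate nets 2. High-ability prefers the certificate.
Low-ability: the certificate nets 12 − 14 = -2; no certificate nets 2. Low-ability prefers no certificate.
Neither type deviates, so the separating profile is an equilibrium.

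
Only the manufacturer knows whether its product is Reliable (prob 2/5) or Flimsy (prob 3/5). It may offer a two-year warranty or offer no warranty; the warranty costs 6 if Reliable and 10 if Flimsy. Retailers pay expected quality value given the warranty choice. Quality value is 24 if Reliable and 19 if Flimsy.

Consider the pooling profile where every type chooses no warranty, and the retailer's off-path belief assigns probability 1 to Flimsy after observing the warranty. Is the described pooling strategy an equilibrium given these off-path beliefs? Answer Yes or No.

On path, the retailer holds the prior and pays 2/5·24 + 3/5·19 = 21. Off path (the warranty), believing Flimsy, it pays 19.
Reliable: no warranty nets 21; the warranty nets 19 − 6 = 13. Reliable stays.
Flimsy: no warranty nets 21; the warranty nets 19 − 10 = 9. Flimsy stays.
No type deviates, so pooling is sustained.

Yes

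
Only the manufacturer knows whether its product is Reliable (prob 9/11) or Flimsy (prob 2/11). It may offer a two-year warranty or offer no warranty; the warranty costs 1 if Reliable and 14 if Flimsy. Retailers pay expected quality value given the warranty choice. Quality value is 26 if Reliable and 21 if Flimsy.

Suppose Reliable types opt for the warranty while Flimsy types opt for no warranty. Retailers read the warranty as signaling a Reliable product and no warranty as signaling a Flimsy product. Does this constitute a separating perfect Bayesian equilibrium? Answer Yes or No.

Yes

Under these beliefs, the warranty earns price 26 and no warranty earns price 21.
Reliable: the warranty nets 26 − 1 = 25; no warranty nets 21. Reliable prefers the warranty.
Flimsy: the warranty nets 26 − 14 = 12; no warranty nets 21. Flimsy prefers no warranty.
Neither type deviates, so the separating profile is an equilibrium.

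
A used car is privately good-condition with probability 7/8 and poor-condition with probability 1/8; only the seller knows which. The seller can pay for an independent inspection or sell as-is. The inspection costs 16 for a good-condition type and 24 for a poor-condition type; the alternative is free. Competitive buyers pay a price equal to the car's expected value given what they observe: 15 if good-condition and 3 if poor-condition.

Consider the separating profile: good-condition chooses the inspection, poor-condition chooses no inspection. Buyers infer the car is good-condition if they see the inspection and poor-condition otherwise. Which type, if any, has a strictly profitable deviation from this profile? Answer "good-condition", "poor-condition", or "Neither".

good-condition

The inspection pays 15; no inspection pays 3.
good-condition: assigned the inspection, nets 15 − 16 = -1; deviating to no inspection nets 3.
poor-condition: assigned no inspection, nets 3; deviating to the inspection nets 15 − 24 = -9.
The good-condition type gains 4 by deviating.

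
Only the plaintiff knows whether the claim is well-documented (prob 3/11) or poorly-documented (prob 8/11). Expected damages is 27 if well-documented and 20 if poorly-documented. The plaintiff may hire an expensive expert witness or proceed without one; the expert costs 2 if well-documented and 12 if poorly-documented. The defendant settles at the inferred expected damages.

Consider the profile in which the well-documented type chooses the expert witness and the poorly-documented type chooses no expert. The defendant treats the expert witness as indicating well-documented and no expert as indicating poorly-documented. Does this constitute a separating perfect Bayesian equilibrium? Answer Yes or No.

Yes

Under these beliefs, the expert witness earns settlement 27 and no expert earns settlement 20.
well-documented: the expert witness nets 27 − 2 = 25; no expert nets 20. well-documented prefers the expert witness.
poorly-documented: the expert witness nets 27 − 12 = 15; no expert nets 20. poorly-documented prefers no expert.
Neither type deviates, so the separating profile is an equilibrium.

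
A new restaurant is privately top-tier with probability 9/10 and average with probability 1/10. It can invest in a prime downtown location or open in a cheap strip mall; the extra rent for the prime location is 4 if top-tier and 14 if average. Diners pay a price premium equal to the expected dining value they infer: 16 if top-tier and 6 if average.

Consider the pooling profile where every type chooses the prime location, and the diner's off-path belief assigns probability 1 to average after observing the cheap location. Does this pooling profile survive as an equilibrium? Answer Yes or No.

No

On path, the diner holds the prior and pays 9/10·16 + 1/10·6 = 15. Off path (the cheap location), believing average, it pays 6.
top-tier: the prime location nets 15 − 4 = 11; the cheap location nets 6. top-tier stays.
average: the prime location nets 15 − 14 = 1; the cheap location nets 6. average would deviate.
A type deviates, so pooling fails.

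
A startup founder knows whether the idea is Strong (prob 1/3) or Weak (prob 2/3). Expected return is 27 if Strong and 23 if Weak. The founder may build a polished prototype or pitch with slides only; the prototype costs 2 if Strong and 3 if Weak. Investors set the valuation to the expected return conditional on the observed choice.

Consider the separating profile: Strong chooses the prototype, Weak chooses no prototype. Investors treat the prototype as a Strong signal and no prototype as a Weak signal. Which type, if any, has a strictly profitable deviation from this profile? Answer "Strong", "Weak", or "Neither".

Weak

The prototype pays 27; no prototype pays 23.
Strong: assigned the prototype, nets 27 − 2 = 25; deviating to no prototype nets 23.
Weak: assigned no prototype, nets 23; deviating to the prototype nets 27 − 3 = 24.
The Weak type gains 1 by deviating.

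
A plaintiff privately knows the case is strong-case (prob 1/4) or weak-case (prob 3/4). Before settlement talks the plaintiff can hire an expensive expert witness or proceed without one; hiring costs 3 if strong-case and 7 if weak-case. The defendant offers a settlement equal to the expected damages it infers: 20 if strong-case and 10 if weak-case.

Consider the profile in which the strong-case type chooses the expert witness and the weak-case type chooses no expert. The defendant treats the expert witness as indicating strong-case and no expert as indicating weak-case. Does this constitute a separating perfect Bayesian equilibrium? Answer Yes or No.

No

Under these beliefs, the expert witness earns settlement 20 and no expert earns settlement 10.
strong-case: the expert witness nets 20 − 3 = 17; no expert nets 10. strong-case prefers the expert witness.
weak-case: the expert witness nets 20 − 7 = 13; no expert nets 10. weak-case would deviate to the expert witness.
weak-case has a profitable deviation, so the profile is not an equilibrium.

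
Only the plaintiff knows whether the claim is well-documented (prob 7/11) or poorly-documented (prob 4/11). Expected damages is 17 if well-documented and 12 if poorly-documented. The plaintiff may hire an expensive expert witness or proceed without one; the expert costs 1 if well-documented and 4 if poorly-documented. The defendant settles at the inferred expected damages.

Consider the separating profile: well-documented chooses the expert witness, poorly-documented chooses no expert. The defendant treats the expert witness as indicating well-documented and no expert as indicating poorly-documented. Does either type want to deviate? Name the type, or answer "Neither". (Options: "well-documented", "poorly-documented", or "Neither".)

poorly-documented

The expert witness pays 17; no expert pays 12.
well-documented: assigned the expert witness, nets 17 − 1 = 16; deviating to no expert nets 12.
poorly-documented: assigned no expert, nets 12; deviating to the expert witness nets 17 − 4 = 13.
The poorly-documented type gains 1 by deviating.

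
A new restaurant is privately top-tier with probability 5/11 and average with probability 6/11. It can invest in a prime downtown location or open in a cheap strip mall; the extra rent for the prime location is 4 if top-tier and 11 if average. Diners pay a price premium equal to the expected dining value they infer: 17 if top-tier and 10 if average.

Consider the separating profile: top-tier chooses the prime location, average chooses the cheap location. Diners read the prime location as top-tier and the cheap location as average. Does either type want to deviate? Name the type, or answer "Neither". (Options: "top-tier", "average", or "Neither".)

Neither

The prime location pays 17; the cheap location pays 10.
top-tier: assigned the prime location, nets 17 − 4 = 13; deviating to the cheap location nets 10.
average: assigned the cheap location, nets 10; deviating to the prime location nets 17 − 11 = 6.
Both types strictly prefer their assigned action; no profitable deviation.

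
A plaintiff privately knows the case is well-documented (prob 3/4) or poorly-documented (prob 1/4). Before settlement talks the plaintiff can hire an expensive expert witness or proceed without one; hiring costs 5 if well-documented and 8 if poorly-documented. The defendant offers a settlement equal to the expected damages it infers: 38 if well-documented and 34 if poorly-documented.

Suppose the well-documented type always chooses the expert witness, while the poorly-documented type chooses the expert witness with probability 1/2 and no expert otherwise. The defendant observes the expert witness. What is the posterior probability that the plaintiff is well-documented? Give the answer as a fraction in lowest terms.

6/7

P(the expert witness) = (3/4)·1 + (1/4)·(1/2) = 7/8.
By Bayes' rule, P(well-documented | the expert witness) = (3/4) / (7/8) = 6/7.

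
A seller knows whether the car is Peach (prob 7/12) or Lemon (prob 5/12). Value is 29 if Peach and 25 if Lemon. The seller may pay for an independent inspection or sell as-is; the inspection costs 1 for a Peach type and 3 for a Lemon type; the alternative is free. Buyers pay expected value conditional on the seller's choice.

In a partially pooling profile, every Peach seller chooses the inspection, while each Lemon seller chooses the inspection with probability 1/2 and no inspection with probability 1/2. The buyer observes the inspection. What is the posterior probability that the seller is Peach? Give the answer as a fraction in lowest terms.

14/19

P(the inspection) = (7/12)·1 + (5/12)·(1/2) = 19/24.
By Bayes' rule, P(Peach | the inspection) = (7/12) / (19/24) = 14/19.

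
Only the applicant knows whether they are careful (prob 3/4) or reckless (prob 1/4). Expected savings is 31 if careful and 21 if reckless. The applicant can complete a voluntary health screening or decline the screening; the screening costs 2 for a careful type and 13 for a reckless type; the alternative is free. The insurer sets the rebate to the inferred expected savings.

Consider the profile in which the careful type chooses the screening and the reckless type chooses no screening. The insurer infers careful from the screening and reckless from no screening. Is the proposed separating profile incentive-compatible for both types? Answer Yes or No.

Yes

Under these beliefs, the screening earns rebate 31 and no screening earns rebate 21.
careful: the screening nets 31 − 2 = 29; no screening nets 21. careful prefers the screening.
reckless: the screening nets 31 − 13 = 18; no screening nets 21. reckless prefers no screening.
Neither type deviates, so the separating profile is an equilibrium.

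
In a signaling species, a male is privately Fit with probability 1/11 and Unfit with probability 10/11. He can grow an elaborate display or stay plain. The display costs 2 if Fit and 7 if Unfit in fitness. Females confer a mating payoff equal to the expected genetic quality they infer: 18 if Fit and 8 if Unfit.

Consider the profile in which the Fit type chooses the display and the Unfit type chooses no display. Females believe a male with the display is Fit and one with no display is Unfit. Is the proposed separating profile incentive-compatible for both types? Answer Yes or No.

No

Under these beliefs, the display earns mating payoff 18 and no display earns mating payoff 8.
Fit: the display nets 18 − 2 = 16; no display nets 8. Fit prefers the display.
Unfit: the display nets 18 − 7 = 11; no display nets 8. Unfit would deviate to the display.
Unfit has a profitable deviation, so the profile is not an equilibrium.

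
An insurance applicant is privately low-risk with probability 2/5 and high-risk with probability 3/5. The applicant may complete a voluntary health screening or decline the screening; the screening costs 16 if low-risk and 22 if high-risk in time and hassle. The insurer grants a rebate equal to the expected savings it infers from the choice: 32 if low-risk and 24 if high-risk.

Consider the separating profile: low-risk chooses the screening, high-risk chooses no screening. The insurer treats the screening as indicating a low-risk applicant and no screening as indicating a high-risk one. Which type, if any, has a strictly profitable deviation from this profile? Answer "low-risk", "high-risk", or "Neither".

The screening pays 32; no screening pays 24.
low-risk: assigned the screening, nets 32 − 16 = 16; deviating to no screening nets 24.
high-risk: assigned no screening, nets 24; deviating to the screening nets 32 − 22 = 10.
The low-risk type gains 8 by deviating.

low-risk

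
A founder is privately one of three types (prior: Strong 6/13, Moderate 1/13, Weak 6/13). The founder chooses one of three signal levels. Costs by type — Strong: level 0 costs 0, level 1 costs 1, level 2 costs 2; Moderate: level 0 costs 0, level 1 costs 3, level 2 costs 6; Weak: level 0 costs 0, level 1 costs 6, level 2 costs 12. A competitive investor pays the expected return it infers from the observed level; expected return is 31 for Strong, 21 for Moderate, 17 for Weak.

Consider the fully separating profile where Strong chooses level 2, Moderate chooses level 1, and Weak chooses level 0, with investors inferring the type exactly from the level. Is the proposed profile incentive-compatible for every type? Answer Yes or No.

Separating valuations: level 2 → 31, level 1 → 21, level 0 → 17.
Strong (assigned level 2): level 0: 17 − 0 = 17; level 1: 21 − 1 = 20; level 2: 31 − 2 = 29. Strong stays.
Moderate (assigned level 1): level 0: 17 − 0 = 17; level 1: 21 − 3 = 18; level 2: 31 − 6 = 25. Moderate prefers level 2.
Weak (assigned level 0): level 0: 17 − 0 = 17; level 1: 21 − 6 = 15; level 2: 31 − 12 = 19. Weak prefers level 2.
At least one type deviates; the separating profile fails.

No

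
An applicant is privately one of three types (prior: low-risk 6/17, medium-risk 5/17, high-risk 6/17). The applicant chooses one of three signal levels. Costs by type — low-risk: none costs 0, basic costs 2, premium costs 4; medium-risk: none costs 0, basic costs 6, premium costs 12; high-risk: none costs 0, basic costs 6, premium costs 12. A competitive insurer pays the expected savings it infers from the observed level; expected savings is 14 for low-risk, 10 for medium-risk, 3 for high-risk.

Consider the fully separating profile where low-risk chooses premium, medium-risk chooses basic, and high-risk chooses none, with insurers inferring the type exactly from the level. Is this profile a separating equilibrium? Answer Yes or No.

No

Separating rebates: premium → 14, basic → 10, none → 3.
low-risk (assigned premium): none: 3 − 0 = 3; basic: 10 − 2 = 8; premium: 14 − 4 = 10. low-risk stays.
medium-risk (assigned basic): none: 3 − 0 = 3; basic: 10 − 6 = 4; premium: 14 − 12 = 2. medium-risk stays.
high-risk (assigned none): none: 3 − 0 = 3; basic: 10 − 6 = 4; premium: 14 − 12 = 2. high-risk prefers basic.
At least one type deviates; the separating profile fails.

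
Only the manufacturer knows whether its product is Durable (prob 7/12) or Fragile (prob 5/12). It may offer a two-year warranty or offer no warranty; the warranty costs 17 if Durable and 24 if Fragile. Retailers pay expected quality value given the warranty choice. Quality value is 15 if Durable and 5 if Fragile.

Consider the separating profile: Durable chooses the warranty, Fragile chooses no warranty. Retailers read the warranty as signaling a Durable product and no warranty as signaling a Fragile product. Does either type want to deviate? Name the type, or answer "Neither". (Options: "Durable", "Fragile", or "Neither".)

Durable

The warranty pays 15; no warranty pays 5.
Durable: assigned the warranty, nets 15 − 17 = -2; deviating to no warranty nets 5.
Fragile: assigned no warranty, nets 5; deviating to the warranty nets 15 − 24 = -9.
The Durable type gains 7 by deviating.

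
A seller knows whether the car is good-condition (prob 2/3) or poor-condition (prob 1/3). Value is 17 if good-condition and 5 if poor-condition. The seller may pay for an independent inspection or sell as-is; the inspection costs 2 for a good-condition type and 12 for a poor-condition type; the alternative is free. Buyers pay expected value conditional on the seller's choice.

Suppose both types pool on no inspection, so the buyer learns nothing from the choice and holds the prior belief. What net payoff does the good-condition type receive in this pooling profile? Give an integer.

Pooled price = 2/3·17 + 1/3·5 = 13.
good-condition pays no cost for no inspection, so net payoff = 13.

13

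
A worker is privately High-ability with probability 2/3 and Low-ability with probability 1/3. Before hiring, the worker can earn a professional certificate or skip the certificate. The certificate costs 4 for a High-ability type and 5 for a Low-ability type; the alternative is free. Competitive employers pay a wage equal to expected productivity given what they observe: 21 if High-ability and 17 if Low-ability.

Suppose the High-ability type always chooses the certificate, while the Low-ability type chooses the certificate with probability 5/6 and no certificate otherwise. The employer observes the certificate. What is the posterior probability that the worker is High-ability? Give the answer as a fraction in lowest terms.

P(the certificate) = (2/3)·1 + (1/3)·(5/6) = 17/18.
By Bayes' rule, P(High-ability | the certificate) = (2/3) / (17/18) = 12/17.

12/17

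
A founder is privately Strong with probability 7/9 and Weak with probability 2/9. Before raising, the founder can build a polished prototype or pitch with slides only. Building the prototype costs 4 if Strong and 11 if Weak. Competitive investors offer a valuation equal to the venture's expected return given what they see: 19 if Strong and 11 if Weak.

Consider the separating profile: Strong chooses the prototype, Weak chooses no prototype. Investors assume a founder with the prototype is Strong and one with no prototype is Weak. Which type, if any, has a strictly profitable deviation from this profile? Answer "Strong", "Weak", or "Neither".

The prototype pays 19; no prototype pays 11.
Strong: assigned the prototype, nets 19 − 4 = 15; deviating to no prototype nets 11.
Weak: assigned no prototype, nets 11; deviating to the prototype nets 19 − 11 = 8.
Both types strictly prefer their assigned action; no profitable deviation.

Neither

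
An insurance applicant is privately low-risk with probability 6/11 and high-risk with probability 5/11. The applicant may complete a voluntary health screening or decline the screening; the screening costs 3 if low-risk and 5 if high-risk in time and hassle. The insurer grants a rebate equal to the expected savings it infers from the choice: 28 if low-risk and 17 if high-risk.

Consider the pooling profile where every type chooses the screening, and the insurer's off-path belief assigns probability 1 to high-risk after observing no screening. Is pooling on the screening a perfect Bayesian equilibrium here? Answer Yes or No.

On path, the insurer holds the prior and pays 6/11·28 + 5/11·17 = 23. Off path (no screening), believing high-risk, it pays 17.
low-risk: the screening nets 23 − 3 = 20; no screening nets 17. low-risk stays.
high-risk: the screening nets 23 − 5 = 18; no screening nets 17. high-risk stays.
No type deviates, so pooling is sustained.

Yes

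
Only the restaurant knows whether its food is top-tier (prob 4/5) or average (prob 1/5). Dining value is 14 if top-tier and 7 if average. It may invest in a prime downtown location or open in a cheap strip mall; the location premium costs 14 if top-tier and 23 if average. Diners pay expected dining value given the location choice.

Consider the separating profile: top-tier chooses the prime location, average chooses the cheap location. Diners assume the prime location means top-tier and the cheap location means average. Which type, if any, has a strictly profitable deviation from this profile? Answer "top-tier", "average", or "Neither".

The prime location pays 14; the cheap location pays 7.
top-tier: assigned the prime location, nets 14 − 14 = 0; deviating to the cheap location nets 7.
average: assigned the cheap location, nets 7; deviating to the prime location nets 14 − 23 = -9.
The top-tier type gains 7 by deviating.

top-tier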